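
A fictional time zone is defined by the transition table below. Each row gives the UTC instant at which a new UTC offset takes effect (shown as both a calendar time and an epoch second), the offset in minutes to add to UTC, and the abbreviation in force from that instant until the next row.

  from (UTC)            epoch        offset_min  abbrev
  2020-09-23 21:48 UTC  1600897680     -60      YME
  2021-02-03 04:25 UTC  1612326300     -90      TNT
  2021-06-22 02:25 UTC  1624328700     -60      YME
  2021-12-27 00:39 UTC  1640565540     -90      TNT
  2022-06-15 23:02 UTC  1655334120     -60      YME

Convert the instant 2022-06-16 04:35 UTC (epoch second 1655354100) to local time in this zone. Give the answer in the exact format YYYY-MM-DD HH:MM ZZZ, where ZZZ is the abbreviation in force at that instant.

Query: 2022-06-16 04:35 UTC
Rule 5/5 (YME, -01:00): 2022-06-15 23:02 UTC ≤ query < +∞
4·60 + 35 - 60 = 215 min
215 = 0·1440 + 215; 215 = 3·60 + 35 → 03:35, same day
→ 2022-06-16 03:35 YME

2022-06-16 03:35 YME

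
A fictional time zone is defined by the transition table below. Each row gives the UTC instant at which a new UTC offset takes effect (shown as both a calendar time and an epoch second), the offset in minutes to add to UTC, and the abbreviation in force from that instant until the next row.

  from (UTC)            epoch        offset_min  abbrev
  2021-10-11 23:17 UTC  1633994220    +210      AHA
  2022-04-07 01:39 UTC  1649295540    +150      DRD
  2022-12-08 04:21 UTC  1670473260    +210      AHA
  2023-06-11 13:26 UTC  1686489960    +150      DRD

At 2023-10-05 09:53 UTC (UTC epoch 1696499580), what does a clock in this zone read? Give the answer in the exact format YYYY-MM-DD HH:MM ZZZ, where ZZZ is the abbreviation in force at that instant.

Query: 2023-10-05 09:53 UTC
Rule 4/4 (DRD, +02:30): 2023-06-11 13:26 UTC ≤ query < +∞
9·60 + 53 + 150 = 743 min
743 = 0·1440 + 743; 743 = 12·60 + 23 → 12:23, same day
→ 2023-10-05 12:23 DRD

2023-10-05 12:23 DRD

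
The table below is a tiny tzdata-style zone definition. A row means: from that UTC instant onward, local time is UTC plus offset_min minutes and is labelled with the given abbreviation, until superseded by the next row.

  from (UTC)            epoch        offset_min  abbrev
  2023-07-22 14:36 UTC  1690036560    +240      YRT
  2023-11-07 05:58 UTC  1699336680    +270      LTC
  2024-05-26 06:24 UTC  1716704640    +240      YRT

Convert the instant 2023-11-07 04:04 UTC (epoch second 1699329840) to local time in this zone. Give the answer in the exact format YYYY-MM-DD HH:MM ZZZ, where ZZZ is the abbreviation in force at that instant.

2023-11-07 08:04 YRT

Query: 2023-11-07 04:04 UTC
Rule 1/3 (YRT, +04:00): 2023-07-22 14:36 UTC ≤ query < 2023-11-07 05:58 UTC
4·60 + 4 + 240 = 484 min
484 = 0·1440 + 484; 484 = 8·60 + 4 → 08:04, same day
→ 2023-11-07 08:04 YRT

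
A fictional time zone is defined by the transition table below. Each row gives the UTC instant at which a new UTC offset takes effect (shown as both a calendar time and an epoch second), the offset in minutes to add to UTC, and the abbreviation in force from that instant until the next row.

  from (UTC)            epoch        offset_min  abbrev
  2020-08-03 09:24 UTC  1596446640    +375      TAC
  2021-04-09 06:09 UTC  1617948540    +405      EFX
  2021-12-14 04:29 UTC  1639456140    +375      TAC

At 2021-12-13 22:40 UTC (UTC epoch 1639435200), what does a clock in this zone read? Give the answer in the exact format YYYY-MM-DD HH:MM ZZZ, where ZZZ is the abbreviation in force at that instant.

2021-12-14 05:25 EFX

Query: 2021-12-13 22:40 UTC
Rule 2/3 (EFX, +06:45): 2021-04-09 06:09 UTC ≤ query < 2021-12-14 04:29 UTC
22·60 + 40 + 405 = 1765 min
1765 = 1·1440 + 325; 325 = 5·60 + 25 → 05:25, 2021-12-13 + 1 day = 2021-12-14
→ 2021-12-14 05:25 EFX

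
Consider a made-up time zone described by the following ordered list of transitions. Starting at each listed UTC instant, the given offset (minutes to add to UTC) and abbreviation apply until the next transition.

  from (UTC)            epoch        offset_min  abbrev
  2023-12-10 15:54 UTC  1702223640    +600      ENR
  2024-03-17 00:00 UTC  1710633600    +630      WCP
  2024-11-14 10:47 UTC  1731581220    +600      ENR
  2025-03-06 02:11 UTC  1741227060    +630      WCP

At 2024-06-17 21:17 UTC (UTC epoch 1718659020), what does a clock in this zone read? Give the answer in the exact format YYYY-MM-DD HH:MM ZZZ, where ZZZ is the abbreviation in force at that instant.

2024-06-18 07:47 WCP

Query: 2024-06-17 21:17 UTC
Rule 2/4 (WCP, +10:30): 2024-03-17 00:00 UTC ≤ query < 2024-11-14 10:47 UTC
21·60 + 17 + 630 = 1907 min
1907 = 1·1440 + 467; 467 = 7·60 + 47 → 07:47, 2024-06-17 + 1 day = 2024-06-18
→ 2024-06-18 07:47 WCP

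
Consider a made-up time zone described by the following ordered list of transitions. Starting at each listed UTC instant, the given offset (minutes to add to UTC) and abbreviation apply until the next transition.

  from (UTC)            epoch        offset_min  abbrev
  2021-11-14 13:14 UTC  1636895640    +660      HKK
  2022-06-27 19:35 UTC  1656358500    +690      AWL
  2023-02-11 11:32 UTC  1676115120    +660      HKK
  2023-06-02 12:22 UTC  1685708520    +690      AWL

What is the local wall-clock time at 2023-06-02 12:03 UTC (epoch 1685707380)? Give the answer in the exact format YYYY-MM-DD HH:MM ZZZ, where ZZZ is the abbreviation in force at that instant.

Query: 2023-06-02 12:03 UTC
Rule 3/4 (HKK, +11:00): 2023-02-11 11:32 UTC ≤ query < 2023-06-02 12:22 UTC
12·60 + 3 + 660 = 1383 min
1383 = 0·1440 + 1383; 1383 = 23·60 + 3 → 23:03, same day
→ 2023-06-02 23:03 HKK

2023-06-02 23:03 HKK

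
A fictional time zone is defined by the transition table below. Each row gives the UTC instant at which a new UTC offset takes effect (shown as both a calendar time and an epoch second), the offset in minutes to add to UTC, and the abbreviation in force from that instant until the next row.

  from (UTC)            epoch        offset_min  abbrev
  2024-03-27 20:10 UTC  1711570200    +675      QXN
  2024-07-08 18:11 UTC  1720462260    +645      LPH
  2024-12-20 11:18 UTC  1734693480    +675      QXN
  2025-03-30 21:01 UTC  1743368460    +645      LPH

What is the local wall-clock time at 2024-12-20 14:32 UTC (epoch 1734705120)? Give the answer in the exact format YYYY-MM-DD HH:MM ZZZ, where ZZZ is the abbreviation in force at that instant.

Query: 2024-12-20 14:32 UTC
Rule 3/4 (QXN, +11:15): 2024-12-20 11:18 UTC ≤ query < 2025-03-30 21:01 UTC
14·60 + 32 + 675 = 1547 min
1547 = 1·1440 + 107; 107 = 1·60 + 47 → 01:47, 2024-12-20 + 1 day = 2024-12-21
→ 2024-12-21 01:47 QXN

2024-12-21 01:47 QXN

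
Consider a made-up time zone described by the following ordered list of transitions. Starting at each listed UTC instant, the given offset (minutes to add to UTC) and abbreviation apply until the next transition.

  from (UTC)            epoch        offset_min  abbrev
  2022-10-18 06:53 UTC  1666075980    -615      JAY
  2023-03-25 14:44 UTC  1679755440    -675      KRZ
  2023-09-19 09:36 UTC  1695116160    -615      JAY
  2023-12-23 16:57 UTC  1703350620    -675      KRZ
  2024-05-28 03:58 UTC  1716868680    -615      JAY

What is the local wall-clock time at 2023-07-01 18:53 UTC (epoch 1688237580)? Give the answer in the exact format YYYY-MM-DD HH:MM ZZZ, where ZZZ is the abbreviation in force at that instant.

2023-07-01 07:38 KRZ

Query: 2023-07-01 18:53 UTC
Rule 2/5 (KRZ, -11:15): 2023-03-25 14:44 UTC ≤ query < 2023-09-19 09:36 UTC
18·60 + 53 - 675 = 458 min
458 = 0·1440 + 458; 458 = 7·60 + 38 → 07:38, same day
→ 2023-07-01 07:38 KRZ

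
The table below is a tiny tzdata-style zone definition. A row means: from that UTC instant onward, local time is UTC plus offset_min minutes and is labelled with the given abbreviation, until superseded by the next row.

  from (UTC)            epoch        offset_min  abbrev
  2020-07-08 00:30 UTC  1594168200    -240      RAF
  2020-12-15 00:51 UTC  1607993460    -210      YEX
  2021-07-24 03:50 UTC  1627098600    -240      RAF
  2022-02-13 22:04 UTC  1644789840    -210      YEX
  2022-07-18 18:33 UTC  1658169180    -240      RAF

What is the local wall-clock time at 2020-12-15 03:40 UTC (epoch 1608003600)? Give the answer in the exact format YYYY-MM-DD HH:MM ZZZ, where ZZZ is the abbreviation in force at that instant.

2020-12-15 00:10 YEX

Query: 2020-12-15 03:40 UTC
Rule 2/5 (YEX, -03:30): 2020-12-15 00:51 UTC ≤ query < 2021-07-24 03:50 UTC
3·60 + 40 - 210 = 10 min
10 = 0·1440 + 10; 10 = 0·60 + 10 → 00:10, same day
→ 2020-12-15 00:10 YEX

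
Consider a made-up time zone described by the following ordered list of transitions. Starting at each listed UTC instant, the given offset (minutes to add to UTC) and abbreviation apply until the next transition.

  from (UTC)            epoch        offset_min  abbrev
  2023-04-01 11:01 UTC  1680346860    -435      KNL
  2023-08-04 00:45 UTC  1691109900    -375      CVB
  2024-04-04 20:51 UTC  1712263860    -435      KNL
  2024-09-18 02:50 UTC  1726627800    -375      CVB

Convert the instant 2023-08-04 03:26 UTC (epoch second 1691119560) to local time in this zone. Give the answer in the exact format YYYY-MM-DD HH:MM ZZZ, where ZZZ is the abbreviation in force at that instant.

2023-08-03 21:11 CVB

Query: 2023-08-04 03:26 UTC
Rule 2/4 (CVB, -06:15): 2023-08-04 00:45 UTC ≤ query < 2024-04-04 20:51 UTC
3·60 + 26 - 375 = -169 min
-169 = -1·1440 + 1271; 1271 = 21·60 + 11 → 21:11, 2023-08-04 - 1 day = 2023-08-03
→ 2023-08-03 21:11 CVB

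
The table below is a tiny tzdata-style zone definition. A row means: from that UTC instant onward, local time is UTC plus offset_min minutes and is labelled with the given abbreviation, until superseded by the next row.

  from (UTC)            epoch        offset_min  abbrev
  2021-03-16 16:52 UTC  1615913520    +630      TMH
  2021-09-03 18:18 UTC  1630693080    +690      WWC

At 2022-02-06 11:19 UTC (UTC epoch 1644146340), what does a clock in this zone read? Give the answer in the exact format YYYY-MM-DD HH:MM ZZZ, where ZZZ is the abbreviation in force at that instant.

2022-02-06 22:49 WWC

Query: 2022-02-06 11:19 UTC
Rule 2/2 (WWC, +11:30): 2021-09-03 18:18 UTC ≤ query < +∞
11·60 + 19 + 690 = 1369 min
1369 = 0·1440 + 1369; 1369 = 22·60 + 49 → 22:49, same day
→ 2022-02-06 22:49 WWC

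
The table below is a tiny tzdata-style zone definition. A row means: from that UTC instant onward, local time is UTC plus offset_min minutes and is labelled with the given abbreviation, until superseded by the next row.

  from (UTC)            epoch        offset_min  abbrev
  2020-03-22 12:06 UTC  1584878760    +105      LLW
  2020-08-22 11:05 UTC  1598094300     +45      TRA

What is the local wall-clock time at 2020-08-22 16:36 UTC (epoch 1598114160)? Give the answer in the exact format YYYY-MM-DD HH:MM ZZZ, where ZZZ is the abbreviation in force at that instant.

Query: 2020-08-22 16:36 UTC
Rule 2/2 (TRA, +00:45): 2020-08-22 11:05 UTC ≤ query < +∞
16·60 + 36 + 45 = 1041 min
1041 = 0·1440 + 1041; 1041 = 17·60 + 21 → 17:21, same day
→ 2020-08-22 17:21 TRA

2020-08-22 17:21 TRA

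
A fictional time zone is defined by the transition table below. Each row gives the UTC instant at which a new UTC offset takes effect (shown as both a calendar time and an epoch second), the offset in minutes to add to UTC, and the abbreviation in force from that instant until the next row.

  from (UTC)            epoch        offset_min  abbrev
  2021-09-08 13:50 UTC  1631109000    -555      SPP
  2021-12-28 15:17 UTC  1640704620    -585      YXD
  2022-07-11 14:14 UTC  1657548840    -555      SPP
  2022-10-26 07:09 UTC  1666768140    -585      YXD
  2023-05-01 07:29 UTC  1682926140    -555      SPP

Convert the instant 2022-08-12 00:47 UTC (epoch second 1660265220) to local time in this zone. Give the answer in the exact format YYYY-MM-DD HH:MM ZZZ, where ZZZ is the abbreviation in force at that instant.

2022-08-11 15:32 SPP

Query: 2022-08-12 00:47 UTC
Rule 3/5 (SPP, -09:15): 2022-07-11 14:14 UTC ≤ query < 2022-10-26 07:09 UTC
0·60 + 47 - 555 = -508 min
-508 = -1·1440 + 932; 932 = 15·60 + 32 → 15:32, 2022-08-12 - 1 day = 2022-08-11
→ 2022-08-11 15:32 SPP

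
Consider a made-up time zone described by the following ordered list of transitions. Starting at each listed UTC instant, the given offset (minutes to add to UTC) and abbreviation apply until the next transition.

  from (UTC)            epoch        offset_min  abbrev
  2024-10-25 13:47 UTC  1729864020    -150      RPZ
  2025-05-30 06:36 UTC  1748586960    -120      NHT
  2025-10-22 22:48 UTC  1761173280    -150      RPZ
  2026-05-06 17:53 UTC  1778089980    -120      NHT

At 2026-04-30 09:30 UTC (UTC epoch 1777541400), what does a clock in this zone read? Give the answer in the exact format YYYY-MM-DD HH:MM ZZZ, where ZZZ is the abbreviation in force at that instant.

2026-04-30 07:00 RPZ

Query: 2026-04-30 09:30 UTC
Rule 3/4 (RPZ, -02:30): 2025-10-22 22:48 UTC ≤ query < 2026-05-06 17:53 UTC
9·60 + 30 - 150 = 420 min
420 = 0·1440 + 420; 420 = 7·60 + 0 → 07:00, same day
→ 2026-04-30 07:00 RPZ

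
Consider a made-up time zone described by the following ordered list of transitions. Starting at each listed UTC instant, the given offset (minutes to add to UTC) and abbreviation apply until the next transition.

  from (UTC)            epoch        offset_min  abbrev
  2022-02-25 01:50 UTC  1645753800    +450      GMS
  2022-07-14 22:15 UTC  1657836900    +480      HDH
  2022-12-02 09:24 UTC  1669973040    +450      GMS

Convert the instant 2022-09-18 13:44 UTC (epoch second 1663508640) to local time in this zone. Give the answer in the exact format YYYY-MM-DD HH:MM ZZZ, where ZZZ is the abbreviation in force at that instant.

Query: 2022-09-18 13:44 UTC
Rule 2/3 (HDH, +08:00): 2022-07-14 22:15 UTC ≤ query < 2022-12-02 09:24 UTC
13·60 + 44 + 480 = 1304 min
1304 = 0·1440 + 1304; 1304 = 21·60 + 44 → 21:44, same day
→ 2022-09-18 21:44 HDH

2022-09-18 21:44 HDH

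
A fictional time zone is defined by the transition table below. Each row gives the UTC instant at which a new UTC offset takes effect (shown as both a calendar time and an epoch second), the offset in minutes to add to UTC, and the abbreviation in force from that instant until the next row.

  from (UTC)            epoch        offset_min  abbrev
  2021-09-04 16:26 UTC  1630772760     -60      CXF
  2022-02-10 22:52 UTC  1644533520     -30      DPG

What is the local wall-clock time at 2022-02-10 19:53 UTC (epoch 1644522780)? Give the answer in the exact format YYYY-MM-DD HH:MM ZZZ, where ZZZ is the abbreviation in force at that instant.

2022-02-10 18:53 CXF

Query: 2022-02-10 19:53 UTC
Rule 1/2 (CXF, -01:00): 2021-09-04 16:26 UTC ≤ query < 2022-02-10 22:52 UTC
19·60 + 53 - 60 = 1133 min
1133 = 0·1440 + 1133; 1133 = 18·60 + 53 → 18:53, same day
→ 2022-02-10 18:53 CXF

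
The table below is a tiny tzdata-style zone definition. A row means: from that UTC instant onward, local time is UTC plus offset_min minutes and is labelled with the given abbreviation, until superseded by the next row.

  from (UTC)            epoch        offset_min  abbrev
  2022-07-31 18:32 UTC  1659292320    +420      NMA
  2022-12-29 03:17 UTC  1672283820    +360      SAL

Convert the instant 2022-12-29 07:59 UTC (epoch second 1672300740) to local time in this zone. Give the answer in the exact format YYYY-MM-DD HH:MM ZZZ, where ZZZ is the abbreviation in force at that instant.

Query: 2022-12-29 07:59 UTC
Rule 2/2 (SAL, +06:00): 2022-12-29 03:17 UTC ≤ query < +∞
7·60 + 59 + 360 = 839 min
839 = 0·1440 + 839; 839 = 13·60 + 59 → 13:59, same day
→ 2022-12-29 13:59 SAL

2022-12-29 13:59 SAL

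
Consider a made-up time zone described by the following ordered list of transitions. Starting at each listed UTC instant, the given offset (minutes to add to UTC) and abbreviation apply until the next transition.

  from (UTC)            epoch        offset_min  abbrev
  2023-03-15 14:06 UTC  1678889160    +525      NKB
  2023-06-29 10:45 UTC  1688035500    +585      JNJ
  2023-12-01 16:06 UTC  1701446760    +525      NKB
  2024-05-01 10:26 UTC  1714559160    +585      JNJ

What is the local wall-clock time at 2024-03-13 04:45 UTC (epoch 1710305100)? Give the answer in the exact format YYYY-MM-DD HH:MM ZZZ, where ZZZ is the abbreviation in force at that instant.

Query: 2024-03-13 04:45 UTC
Rule 3/4 (NKB, +08:45): 2023-12-01 16:06 UTC ≤ query < 2024-05-01 10:26 UTC
4·60 + 45 + 525 = 810 min
810 = 0·1440 + 810; 810 = 13·60 + 30 → 13:30, same day
→ 2024-03-13 13:30 NKB

2024-03-13 13:30 NKB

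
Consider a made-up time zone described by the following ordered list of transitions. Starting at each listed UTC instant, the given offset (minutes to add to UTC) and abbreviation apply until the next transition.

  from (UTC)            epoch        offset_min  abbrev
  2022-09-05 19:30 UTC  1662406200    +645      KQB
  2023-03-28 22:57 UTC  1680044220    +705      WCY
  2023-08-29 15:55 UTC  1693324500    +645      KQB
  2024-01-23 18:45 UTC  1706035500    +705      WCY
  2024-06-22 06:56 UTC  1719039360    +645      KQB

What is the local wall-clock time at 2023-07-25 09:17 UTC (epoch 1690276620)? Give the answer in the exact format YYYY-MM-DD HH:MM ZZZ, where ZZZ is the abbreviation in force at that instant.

2023-07-25 21:02 WCY

Query: 2023-07-25 09:17 UTC
Rule 2/5 (WCY, +11:45): 2023-03-28 22:57 UTC ≤ query < 2023-08-29 15:55 UTC
9·60 + 17 + 705 = 1262 min
1262 = 0·1440 + 1262; 1262 = 21·60 + 2 → 21:02, same day
→ 2023-07-25 21:02 WCY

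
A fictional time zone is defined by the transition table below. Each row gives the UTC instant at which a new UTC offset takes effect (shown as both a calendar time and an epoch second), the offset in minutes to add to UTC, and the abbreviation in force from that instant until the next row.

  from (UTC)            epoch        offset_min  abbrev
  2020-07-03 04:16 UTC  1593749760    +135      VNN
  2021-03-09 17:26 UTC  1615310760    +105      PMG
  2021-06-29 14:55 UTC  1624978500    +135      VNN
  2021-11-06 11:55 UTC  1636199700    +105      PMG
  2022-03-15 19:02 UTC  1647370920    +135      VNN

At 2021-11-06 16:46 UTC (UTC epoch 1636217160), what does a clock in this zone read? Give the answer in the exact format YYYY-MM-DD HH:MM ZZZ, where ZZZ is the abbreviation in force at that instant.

2021-11-06 18:31 PMG

Query: 2021-11-06 16:46 UTC
Rule 4/5 (PMG, +01:45): 2021-11-06 11:55 UTC ≤ query < 2022-03-15 19:02 UTC
16·60 + 46 + 105 = 1111 min
1111 = 0·1440 + 1111; 1111 = 18·60 + 31 → 18:31, same day
→ 2021-11-06 18:31 PMG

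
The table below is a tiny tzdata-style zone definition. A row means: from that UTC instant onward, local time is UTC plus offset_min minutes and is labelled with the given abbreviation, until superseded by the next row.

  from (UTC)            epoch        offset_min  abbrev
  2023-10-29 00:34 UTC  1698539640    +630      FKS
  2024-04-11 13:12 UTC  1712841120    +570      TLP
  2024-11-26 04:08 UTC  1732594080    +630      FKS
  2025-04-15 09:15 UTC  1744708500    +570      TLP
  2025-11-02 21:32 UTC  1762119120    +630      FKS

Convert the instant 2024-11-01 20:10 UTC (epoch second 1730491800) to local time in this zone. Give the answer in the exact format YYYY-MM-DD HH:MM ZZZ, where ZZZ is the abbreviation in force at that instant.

2024-11-02 05:40 TLP

Query: 2024-11-01 20:10 UTC
Rule 2/5 (TLP, +09:30): 2024-04-11 13:12 UTC ≤ query < 2024-11-26 04:08 UTC
20·60 + 10 + 570 = 1780 min
1780 = 1·1440 + 340; 340 = 5·60 + 40 → 05:40, 2024-11-01 + 1 day = 2024-11-02
→ 2024-11-02 05:40 TLP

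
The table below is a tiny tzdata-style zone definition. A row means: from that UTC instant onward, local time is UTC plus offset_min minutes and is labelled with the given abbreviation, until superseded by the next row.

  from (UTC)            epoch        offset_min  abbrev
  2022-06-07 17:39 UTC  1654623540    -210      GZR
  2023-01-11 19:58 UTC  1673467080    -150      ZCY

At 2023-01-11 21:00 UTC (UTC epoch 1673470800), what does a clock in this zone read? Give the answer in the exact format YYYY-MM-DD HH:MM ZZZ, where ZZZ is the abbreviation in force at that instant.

2023-01-11 18:30 ZCY

Query: 2023-01-11 21:00 UTC
Rule 2/2 (ZCY, -02:30): 2023-01-11 19:58 UTC ≤ query < +∞
21·60 + 0 - 150 = 1110 min
1110 = 0·1440 + 1110; 1110 = 18·60 + 30 → 18:30, same day
→ 2023-01-11 18:30 ZCY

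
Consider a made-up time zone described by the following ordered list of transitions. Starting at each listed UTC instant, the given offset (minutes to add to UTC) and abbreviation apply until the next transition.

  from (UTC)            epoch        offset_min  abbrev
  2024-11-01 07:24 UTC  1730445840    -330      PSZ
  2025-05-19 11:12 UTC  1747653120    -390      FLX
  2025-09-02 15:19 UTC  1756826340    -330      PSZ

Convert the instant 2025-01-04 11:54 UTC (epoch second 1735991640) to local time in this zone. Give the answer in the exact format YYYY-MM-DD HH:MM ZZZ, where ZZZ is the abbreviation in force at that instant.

Query: 2025-01-04 11:54 UTC
Rule 1/3 (PSZ, -05:30): 2024-11-01 07:24 UTC ≤ query < 2025-05-19 11:12 UTC
11·60 + 54 - 330 = 384 min
384 = 0·1440 + 384; 384 = 6·60 + 24 → 06:24, same day
→ 2025-01-04 06:24 PSZ

2025-01-04 06:24 PSZ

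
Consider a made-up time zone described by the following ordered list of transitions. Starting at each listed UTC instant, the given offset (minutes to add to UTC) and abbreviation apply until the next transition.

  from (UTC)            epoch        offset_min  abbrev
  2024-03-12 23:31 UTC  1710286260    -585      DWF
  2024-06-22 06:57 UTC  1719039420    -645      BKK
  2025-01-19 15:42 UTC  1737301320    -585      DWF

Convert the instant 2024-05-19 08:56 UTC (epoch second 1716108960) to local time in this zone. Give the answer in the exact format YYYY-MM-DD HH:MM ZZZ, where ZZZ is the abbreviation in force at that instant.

Query: 2024-05-19 08:56 UTC
Rule 1/3 (DWF, -09:45): 2024-03-12 23:31 UTC ≤ query < 2024-06-22 06:57 UTC
8·60 + 56 - 585 = -49 min
-49 = -1·1440 + 1391; 1391 = 23·60 + 11 → 23:11, 2024-05-19 - 1 day = 2024-05-18
→ 2024-05-18 23:11 DWF

2024-05-18 23:11 DWF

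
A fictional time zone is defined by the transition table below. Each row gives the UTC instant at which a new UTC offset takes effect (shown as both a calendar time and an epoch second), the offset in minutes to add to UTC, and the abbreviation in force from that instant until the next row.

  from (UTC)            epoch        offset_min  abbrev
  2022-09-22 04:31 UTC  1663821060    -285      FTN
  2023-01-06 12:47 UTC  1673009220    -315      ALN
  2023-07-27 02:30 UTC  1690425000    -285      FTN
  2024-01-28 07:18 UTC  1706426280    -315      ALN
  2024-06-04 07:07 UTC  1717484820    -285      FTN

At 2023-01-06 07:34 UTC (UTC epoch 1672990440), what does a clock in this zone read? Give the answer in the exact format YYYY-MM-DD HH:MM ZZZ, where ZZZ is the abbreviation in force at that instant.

2023-01-06 02:49 FTN

Query: 2023-01-06 07:34 UTC
Rule 1/5 (FTN, -04:45): 2022-09-22 04:31 UTC ≤ query < 2023-01-06 12:47 UTC
7·60 + 34 - 285 = 169 min
169 = 0·1440 + 169; 169 = 2·60 + 49 → 02:49, same day
→ 2023-01-06 02:49 FTN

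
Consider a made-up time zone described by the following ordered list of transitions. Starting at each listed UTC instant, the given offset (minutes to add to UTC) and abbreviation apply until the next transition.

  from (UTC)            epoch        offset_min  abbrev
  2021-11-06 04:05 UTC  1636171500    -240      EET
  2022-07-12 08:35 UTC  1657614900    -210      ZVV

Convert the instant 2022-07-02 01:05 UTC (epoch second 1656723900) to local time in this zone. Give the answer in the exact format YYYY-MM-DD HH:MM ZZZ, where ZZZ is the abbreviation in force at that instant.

Query: 2022-07-02 01:05 UTC
Rule 1/2 (EET, -04:00): 2021-11-06 04:05 UTC ≤ query < 2022-07-12 08:35 UTC
1·60 + 5 - 240 = -175 min
-175 = -1·1440 + 1265; 1265 = 21·60 + 5 → 21:05, 2022-07-02 - 1 day = 2022-07-01
→ 2022-07-01 21:05 EET

2022-07-01 21:05 EET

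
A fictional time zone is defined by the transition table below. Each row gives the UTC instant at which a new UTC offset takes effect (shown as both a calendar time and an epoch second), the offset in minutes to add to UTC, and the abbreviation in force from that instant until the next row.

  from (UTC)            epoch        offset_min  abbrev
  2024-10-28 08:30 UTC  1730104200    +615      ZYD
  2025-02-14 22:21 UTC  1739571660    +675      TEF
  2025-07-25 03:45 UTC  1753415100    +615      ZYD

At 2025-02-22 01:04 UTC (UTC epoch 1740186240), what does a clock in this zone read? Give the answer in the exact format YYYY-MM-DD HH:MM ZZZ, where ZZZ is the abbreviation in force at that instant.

2025-02-22 12:19 TEF

Query: 2025-02-22 01:04 UTC
Rule 2/3 (TEF, +11:15): 2025-02-14 22:21 UTC ≤ query < 2025-07-25 03:45 UTC
1·60 + 4 + 675 = 739 min
739 = 0·1440 + 739; 739 = 12·60 + 19 → 12:19, same day
→ 2025-02-22 12:19 TEF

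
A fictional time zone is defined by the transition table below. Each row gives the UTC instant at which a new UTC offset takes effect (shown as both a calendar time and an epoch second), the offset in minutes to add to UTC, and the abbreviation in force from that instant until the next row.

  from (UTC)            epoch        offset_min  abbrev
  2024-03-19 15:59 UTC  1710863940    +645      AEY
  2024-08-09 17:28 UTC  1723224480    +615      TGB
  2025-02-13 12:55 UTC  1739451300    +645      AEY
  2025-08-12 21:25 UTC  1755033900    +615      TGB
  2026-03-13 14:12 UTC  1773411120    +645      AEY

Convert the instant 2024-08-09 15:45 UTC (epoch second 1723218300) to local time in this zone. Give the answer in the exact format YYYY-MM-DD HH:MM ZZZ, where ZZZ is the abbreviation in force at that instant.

2024-08-10 02:30 AEY

Query: 2024-08-09 15:45 UTC
Rule 1/5 (AEY, +10:45): 2024-03-19 15:59 UTC ≤ query < 2024-08-09 17:28 UTC
15·60 + 45 + 645 = 1590 min
1590 = 1·1440 + 150; 150 = 2·60 + 30 → 02:30, 2024-08-09 + 1 day = 2024-08-10
→ 2024-08-10 02:30 AEY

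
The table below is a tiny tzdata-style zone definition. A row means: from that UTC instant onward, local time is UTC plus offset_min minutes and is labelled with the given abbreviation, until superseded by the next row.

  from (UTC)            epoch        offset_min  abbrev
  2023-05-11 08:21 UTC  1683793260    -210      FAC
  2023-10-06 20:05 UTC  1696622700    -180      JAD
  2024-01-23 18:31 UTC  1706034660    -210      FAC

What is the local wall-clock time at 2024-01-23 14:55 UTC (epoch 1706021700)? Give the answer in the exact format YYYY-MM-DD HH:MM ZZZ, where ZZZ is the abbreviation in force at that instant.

Query: 2024-01-23 14:55 UTC
Rule 2/3 (JAD, -03:00): 2023-10-06 20:05 UTC ≤ query < 2024-01-23 18:31 UTC
14·60 + 55 - 180 = 715 min
715 = 0·1440 + 715; 715 = 11·60 + 55 → 11:55, same day
→ 2024-01-23 11:55 JAD

2024-01-23 11:55 JAD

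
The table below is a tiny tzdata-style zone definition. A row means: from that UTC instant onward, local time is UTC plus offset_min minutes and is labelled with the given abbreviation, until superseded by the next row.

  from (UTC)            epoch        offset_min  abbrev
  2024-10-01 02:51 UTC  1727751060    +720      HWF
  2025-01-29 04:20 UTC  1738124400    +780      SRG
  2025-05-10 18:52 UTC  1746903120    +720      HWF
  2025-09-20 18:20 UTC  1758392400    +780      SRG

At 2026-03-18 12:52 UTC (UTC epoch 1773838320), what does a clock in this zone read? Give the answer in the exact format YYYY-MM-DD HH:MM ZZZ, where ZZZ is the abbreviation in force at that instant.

Query: 2026-03-18 12:52 UTC
Rule 4/4 (SRG, +13:00): 2025-09-20 18:20 UTC ≤ query < +∞
12·60 + 52 + 780 = 1552 min
1552 = 1·1440 + 112; 112 = 1·60 + 52 → 01:52, 2026-03-18 + 1 day = 2026-03-19
→ 2026-03-19 01:52 SRG

2026-03-19 01:52 SRG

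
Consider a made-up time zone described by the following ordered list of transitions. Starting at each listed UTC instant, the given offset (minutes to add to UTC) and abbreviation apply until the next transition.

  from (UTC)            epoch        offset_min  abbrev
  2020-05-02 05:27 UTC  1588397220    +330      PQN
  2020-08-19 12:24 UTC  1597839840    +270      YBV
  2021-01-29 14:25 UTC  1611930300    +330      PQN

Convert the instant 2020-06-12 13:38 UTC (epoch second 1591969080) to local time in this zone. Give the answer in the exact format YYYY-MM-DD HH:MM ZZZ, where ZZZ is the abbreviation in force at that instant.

2020-06-12 19:08 PQN

Query: 2020-06-12 13:38 UTC
Rule 1/3 (PQN, +05:30): 2020-05-02 05:27 UTC ≤ query < 2020-08-19 12:24 UTC
13·60 + 38 + 330 = 1148 min
1148 = 0·1440 + 1148; 1148 = 19·60 + 8 → 19:08, same day
→ 2020-06-12 19:08 PQN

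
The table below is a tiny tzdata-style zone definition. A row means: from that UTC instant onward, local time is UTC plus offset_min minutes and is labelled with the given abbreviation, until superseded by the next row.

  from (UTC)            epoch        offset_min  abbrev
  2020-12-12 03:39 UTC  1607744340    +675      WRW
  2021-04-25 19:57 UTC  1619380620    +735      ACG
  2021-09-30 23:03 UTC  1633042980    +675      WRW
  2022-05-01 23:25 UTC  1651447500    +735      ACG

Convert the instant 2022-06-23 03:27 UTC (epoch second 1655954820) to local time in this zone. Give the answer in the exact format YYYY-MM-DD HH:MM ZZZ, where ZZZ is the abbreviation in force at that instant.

Query: 2022-06-23 03:27 UTC
Rule 4/4 (ACG, +12:15): 2022-05-01 23:25 UTC ≤ query < +∞
3·60 + 27 + 735 = 942 min
942 = 0·1440 + 942; 942 = 15·60 + 42 → 15:42, same day
→ 2022-06-23 15:42 ACG

2022-06-23 15:42 ACG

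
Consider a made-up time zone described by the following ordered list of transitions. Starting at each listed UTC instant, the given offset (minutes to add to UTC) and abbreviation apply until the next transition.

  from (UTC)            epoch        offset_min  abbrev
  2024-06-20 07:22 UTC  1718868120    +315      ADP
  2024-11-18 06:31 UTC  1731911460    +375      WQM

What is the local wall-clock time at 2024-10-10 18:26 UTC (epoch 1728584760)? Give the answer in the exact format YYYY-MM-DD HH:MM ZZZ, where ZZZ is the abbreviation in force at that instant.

Query: 2024-10-10 18:26 UTC
Rule 1/2 (ADP, +05:15): 2024-06-20 07:22 UTC ≤ query < 2024-11-18 06:31 UTC
18·60 + 26 + 315 = 1421 min
1421 = 0·1440 + 1421; 1421 = 23·60 + 41 → 23:41, same day
→ 2024-10-10 23:41 ADP

2024-10-10 23:41 ADP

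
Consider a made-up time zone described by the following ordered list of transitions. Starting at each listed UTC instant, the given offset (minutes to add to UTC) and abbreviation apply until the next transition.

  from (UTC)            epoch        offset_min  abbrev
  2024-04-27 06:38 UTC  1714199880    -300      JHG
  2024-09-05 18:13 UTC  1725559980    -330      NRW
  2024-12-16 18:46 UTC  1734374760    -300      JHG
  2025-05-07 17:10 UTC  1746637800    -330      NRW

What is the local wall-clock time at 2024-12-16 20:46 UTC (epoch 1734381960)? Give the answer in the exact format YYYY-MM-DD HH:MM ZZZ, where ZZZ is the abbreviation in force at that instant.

2024-12-16 15:46 JHG

Query: 2024-12-16 20:46 UTC
Rule 3/4 (JHG, -05:00): 2024-12-16 18:46 UTC ≤ query < 2025-05-07 17:10 UTC
20·60 + 46 - 300 = 946 min
946 = 0·1440 + 946; 946 = 15·60 + 46 → 15:46, same day
→ 2024-12-16 15:46 JHG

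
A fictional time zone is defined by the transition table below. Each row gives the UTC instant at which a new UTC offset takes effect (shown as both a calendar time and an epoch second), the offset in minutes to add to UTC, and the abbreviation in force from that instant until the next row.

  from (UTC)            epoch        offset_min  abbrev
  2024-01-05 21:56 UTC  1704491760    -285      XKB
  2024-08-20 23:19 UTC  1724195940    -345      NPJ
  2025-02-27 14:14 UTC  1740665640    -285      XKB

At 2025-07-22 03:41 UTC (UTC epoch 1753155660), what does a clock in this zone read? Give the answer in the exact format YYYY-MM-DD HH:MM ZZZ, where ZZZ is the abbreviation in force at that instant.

Query: 2025-07-22 03:41 UTC
Rule 3/3 (XKB, -04:45): 2025-02-27 14:14 UTC ≤ query < +∞
3·60 + 41 - 285 = -64 min
-64 = -1·1440 + 1376; 1376 = 22·60 + 56 → 22:56, 2025-07-22 - 1 day = 2025-07-21
→ 2025-07-21 22:56 XKB

2025-07-21 22:56 XKB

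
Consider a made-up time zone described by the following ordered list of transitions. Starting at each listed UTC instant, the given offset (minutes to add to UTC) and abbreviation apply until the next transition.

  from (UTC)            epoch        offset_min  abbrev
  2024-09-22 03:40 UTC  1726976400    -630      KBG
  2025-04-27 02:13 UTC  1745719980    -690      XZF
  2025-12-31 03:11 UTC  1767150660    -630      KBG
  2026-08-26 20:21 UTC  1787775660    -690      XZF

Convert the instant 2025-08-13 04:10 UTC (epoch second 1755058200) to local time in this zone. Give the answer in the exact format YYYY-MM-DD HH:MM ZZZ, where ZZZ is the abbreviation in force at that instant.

Query: 2025-08-13 04:10 UTC
Rule 2/4 (XZF, -11:30): 2025-04-27 02:13 UTC ≤ query < 2025-12-31 03:11 UTC
4·60 + 10 - 690 = -440 min
-440 = -1·1440 + 1000; 1000 = 16·60 + 40 → 16:40, 2025-08-13 - 1 day = 2025-08-12
→ 2025-08-12 16:40 XZF

2025-08-12 16:40 XZF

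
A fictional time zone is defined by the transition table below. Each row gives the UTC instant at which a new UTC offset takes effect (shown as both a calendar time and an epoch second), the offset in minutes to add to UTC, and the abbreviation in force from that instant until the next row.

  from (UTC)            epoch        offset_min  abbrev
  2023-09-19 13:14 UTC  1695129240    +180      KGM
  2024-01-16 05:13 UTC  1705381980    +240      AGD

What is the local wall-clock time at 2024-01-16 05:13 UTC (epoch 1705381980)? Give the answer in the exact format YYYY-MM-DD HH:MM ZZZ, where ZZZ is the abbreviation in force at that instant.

Query: 2024-01-16 05:13 UTC
Rule 2/2 (AGD, +04:00): 2024-01-16 05:13 UTC ≤ query < +∞
5·60 + 13 + 240 = 553 min
553 = 0·1440 + 553; 553 = 9·60 + 13 → 09:13, same day
→ 2024-01-16 09:13 AGD

2024-01-16 09:13 AGD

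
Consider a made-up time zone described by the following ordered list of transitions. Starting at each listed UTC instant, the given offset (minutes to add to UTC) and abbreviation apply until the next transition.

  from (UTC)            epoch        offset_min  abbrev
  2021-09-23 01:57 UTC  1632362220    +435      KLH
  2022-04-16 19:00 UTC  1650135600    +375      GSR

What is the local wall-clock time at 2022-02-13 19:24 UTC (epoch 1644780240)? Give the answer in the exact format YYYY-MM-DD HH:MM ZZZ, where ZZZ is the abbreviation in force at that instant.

2022-02-14 02:39 KLH

Query: 2022-02-13 19:24 UTC
Rule 1/2 (KLH, +07:15): 2021-09-23 01:57 UTC ≤ query < 2022-04-16 19:00 UTC
19·60 + 24 + 435 = 1599 min
1599 = 1·1440 + 159; 159 = 2·60 + 39 → 02:39, 2022-02-13 + 1 day = 2022-02-14
→ 2022-02-14 02:39 KLH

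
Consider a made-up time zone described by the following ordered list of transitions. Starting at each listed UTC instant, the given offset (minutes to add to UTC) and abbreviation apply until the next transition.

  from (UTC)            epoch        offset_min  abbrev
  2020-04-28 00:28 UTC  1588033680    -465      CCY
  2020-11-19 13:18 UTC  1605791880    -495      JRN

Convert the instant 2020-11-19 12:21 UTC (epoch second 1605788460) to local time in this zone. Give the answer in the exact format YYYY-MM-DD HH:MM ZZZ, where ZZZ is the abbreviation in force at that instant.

Query: 2020-11-19 12:21 UTC
Rule 1/2 (CCY, -07:45): 2020-04-28 00:28 UTC ≤ query < 2020-11-19 13:18 UTC
12·60 + 21 - 465 = 276 min
276 = 0·1440 + 276; 276 = 4·60 + 36 → 04:36, same day
→ 2020-11-19 04:36 CCY

2020-11-19 04:36 CCY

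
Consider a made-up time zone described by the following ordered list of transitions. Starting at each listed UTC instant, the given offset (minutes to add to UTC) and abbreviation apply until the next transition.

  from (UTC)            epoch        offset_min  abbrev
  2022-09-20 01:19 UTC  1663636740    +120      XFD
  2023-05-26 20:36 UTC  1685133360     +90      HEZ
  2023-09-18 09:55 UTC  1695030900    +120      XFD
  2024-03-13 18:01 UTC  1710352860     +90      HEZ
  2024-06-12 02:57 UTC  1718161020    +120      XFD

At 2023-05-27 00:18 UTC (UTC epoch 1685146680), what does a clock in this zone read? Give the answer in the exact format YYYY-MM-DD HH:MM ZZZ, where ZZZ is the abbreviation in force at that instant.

Query: 2023-05-27 00:18 UTC
Rule 2/5 (HEZ, +01:30): 2023-05-26 20:36 UTC ≤ query < 2023-09-18 09:55 UTC
0·60 + 18 + 90 = 108 min
108 = 0·1440 + 108; 108 = 1·60 + 48 → 01:48, same day
→ 2023-05-27 01:48 HEZ

2023-05-27 01:48 HEZ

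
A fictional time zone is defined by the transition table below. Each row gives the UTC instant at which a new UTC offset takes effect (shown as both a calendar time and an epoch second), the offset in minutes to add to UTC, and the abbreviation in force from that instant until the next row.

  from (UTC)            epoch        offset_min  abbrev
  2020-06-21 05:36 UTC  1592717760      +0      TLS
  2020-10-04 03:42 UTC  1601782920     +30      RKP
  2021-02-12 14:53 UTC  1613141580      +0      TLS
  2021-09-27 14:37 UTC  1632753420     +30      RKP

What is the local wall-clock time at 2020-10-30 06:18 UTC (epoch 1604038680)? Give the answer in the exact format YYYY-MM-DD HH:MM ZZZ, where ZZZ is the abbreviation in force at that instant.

2020-10-30 06:48 RKP

Query: 2020-10-30 06:18 UTC
Rule 2/4 (RKP, +00:30): 2020-10-04 03:42 UTC ≤ query < 2021-02-12 14:53 UTC
6·60 + 18 + 30 = 408 min
408 = 0·1440 + 408; 408 = 6·60 + 48 → 06:48, same day
→ 2020-10-30 06:48 RKP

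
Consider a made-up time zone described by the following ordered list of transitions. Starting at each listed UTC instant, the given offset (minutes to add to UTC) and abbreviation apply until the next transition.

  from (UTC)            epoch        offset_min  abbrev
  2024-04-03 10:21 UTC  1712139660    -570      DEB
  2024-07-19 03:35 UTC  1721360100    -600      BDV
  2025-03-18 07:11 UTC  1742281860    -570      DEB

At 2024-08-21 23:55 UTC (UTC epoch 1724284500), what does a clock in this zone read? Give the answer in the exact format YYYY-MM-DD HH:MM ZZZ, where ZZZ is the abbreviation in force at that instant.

Query: 2024-08-21 23:55 UTC
Rule 2/3 (BDV, -10:00): 2024-07-19 03:35 UTC ≤ query < 2025-03-18 07:11 UTC
23·60 + 55 - 600 = 835 min
835 = 0·1440 + 835; 835 = 13·60 + 55 → 13:55, same day
→ 2024-08-21 13:55 BDV

2024-08-21 13:55 BDV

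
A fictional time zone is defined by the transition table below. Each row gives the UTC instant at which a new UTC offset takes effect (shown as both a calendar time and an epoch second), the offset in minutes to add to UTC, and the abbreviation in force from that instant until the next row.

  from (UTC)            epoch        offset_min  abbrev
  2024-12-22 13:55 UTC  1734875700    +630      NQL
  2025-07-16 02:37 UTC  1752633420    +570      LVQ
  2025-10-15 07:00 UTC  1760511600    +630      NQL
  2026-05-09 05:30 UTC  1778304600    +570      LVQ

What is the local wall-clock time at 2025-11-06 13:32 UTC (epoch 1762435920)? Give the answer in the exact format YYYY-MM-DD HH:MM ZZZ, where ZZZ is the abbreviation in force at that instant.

2025-11-07 00:02 NQL

Query: 2025-11-06 13:32 UTC
Rule 3/4 (NQL, +10:30): 2025-10-15 07:00 UTC ≤ query < 2026-05-09 05:30 UTC
13·60 + 32 + 630 = 1442 min
1442 = 1·1440 + 2; 2 = 0·60 + 2 → 00:02, 2025-11-06 + 1 day = 2025-11-07
→ 2025-11-07 00:02 NQL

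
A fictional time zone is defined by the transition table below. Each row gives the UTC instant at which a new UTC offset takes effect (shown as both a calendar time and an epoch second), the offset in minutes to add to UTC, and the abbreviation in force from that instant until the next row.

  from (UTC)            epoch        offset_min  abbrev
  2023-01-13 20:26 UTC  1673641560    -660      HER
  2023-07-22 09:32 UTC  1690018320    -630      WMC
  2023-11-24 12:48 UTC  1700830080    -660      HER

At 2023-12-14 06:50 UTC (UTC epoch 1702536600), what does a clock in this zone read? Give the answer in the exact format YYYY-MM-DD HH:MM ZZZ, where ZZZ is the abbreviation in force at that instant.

2023-12-13 19:50 HER

Query: 2023-12-14 06:50 UTC
Rule 3/3 (HER, -11:00): 2023-11-24 12:48 UTC ≤ query < +∞
6·60 + 50 - 660 = -250 min
-250 = -1·1440 + 1190; 1190 = 19·60 + 50 → 19:50, 2023-12-14 - 1 day = 2023-12-13
→ 2023-12-13 19:50 HER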